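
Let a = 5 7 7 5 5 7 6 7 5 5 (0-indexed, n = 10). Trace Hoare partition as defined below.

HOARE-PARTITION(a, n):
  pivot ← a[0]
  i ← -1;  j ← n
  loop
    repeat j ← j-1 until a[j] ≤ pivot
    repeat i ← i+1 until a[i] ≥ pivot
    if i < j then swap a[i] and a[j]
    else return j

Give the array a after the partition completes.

pivot=5
j stops at 9 (5), i stops at 0 (5); swap ⇒ 5 7 7 5 5 7 6 7 5 5
j stops at 8 (5), i stops at 1 (7); swap ⇒ 5 5 7 5 5 7 6 7 7 5
j stops at 4 (5), i stops at 2 (7); swap ⇒ 5 5 5 5 7 7 6 7 7 5
j stops at 3, i stops at 3; i≥j ⇒ return 3. a=5 5 5 5 7 7 6 7 7 5

5 5 5 5 7 7 6 7 7 5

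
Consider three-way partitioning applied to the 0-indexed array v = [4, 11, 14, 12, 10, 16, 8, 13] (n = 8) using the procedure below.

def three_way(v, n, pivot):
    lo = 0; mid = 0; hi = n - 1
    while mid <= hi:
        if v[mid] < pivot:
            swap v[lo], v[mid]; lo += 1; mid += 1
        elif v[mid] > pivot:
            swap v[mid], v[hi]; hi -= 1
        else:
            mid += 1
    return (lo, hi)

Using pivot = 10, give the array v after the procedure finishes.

pivot = 10; lo=0, mid=0, hi=7
v[mid]=4<10: swap v[0],v[0]; lo=1,mid=1 → [4, 11, 14, 12, 10, 16, 8, 13]
v[mid]=11>10: swap v[1],v[7]; hi=6 → [4, 13, 14, 12, 10, 16, 8, 11]
v[mid]=13>10: swap v[1],v[6]; hi=5 → [4, 8, 14, 12, 10, 16, 13, 11]
v[mid]=8<10: swap v[1],v[1]; lo=2,mid=2 → [4, 8, 14, 12, 10, 16, 13, 11]
v[mid]=14>10: swap v[2],v[5]; hi=4 → [4, 8, 16, 12, 10, 14, 13, 11]
v[mid]=16>10: swap v[2],v[4]; hi=3 → [4, 8, 10, 12, 16, 14, 13, 11]
v[mid]=10=10: mid=3
v[mid]=12>10: swap v[3],v[3]; hi=2 → [4, 8, 10, 12, 16, 14, 13, 11]
end: lo=2, hi=2; v = [4, 8, 10, 12, 16, 14, 13, 11]

[4, 8, 10, 12, 16, 14, 13, 11]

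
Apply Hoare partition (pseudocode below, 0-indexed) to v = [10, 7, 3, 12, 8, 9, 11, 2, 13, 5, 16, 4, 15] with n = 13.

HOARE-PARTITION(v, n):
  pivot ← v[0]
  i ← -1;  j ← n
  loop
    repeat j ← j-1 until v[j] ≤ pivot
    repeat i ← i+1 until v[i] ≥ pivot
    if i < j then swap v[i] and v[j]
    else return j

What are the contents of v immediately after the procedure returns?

pivot=10
j stops at 11 (4), i stops at 0 (10); swap ⇒ [4, 7, 3, 12, 8, 9, 11, 2, 13, 5, 16, 10, 15]
j stops at 9 (5), i stops at 3 (12); swap ⇒ [4, 7, 3, 5, 8, 9, 11, 2, 13, 12, 16, 10, 15]
j stops at 7 (2), i stops at 6 (11); swap ⇒ [4, 7, 3, 5, 8, 9, 2, 11, 13, 12, 16, 10, 15]
j stops at 6, i stops at 7; i≥j ⇒ return 6. v=[4, 7, 3, 5, 8, 9, 2, 11, 13, 12, 16, 10, 15]

[4, 7, 3, 5, 8, 9, 2, 11, 13, 12, 16, 10, 15]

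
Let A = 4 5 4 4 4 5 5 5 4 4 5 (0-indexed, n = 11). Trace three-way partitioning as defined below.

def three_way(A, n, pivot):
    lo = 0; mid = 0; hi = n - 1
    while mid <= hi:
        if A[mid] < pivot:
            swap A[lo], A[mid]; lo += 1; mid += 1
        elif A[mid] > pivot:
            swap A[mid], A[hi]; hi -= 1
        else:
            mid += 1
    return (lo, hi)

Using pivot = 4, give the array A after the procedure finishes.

pivot = 4; lo=0, mid=0, hi=10
A[mid]=4=4: mid=1
A[mid]=5>4: swap A[1],A[10]; hi=9 → 4 5 4 4 4 5 5 5 4 4 5
A[mid]=5>4: swap A[1],A[9]; hi=8 → 4 4 4 4 4 5 5 5 4 5 5
A[mid]=4=4: mid=2
A[mid]=4=4: mid=3
A[mid]=4=4: mid=4
A[mid]=4=4: mid=5
A[mid]=5>4: swap A[5],A[8]; hi=7 → 4 4 4 4 4 4 5 5 5 5 5
A[mid]=4=4: mid=6
A[mid]=5>4: swap A[6],A[7]; hi=6 → 4 4 4 4 4 4 5 5 5 5 5
A[mid]=5>4: swap A[6],A[6]; hi=5 → 4 4 4 4 4 4 5 5 5 5 5
end: lo=0, hi=5; A = 4 4 4 4 4 4 5 5 5 5 5

4 4 4 4 4 4 5 5 5 5 5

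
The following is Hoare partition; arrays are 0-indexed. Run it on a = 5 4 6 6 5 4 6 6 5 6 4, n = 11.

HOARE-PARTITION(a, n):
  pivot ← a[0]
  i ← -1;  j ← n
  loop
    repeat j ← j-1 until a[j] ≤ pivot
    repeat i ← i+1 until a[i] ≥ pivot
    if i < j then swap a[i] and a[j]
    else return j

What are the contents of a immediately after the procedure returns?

pivot=5
j stops at 10 (4), i stops at 0 (5); swap ⇒ 4 4 6 6 5 4 6 6 5 6 5
j stops at 8 (5), i stops at 2 (6); swap ⇒ 4 4 5 6 5 4 6 6 6 6 5
j stops at 5 (4), i stops at 3 (6); swap ⇒ 4 4 5 4 5 6 6 6 6 6 5
j stops at 4, i stops at 4; i≥j ⇒ return 4. a=4 4 5 4 5 6 6 6 6 6 5

4 4 5 4 5 6 6 6 6 6 5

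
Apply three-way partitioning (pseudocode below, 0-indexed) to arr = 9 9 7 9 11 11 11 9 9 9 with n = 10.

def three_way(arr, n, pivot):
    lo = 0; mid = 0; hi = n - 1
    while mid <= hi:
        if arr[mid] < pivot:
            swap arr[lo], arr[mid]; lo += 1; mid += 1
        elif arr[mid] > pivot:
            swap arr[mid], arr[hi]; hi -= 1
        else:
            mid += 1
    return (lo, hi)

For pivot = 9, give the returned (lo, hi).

pivot = 9; lo=0, mid=0, hi=9
arr[mid]=9=9: mid=1
arr[mid]=9=9: mid=2
arr[mid]=7<9: swap arr[0],arr[2]; lo=1,mid=3 → 7 9 9 9 11 11 11 9 9 9
arr[mid]=9=9: mid=4
arr[mid]=11>9: swap arr[4],arr[9]; hi=8 → 7 9 9 9 9 11 11 9 9 11
arr[mid]=9=9: mid=5
arr[mid]=11>9: swap arr[5],arr[8]; hi=7 → 7 9 9 9 9 9 11 9 11 11
arr[mid]=9=9: mid=6
arr[mid]=11>9: swap arr[6],arr[7]; hi=6 → 7 9 9 9 9 9 9 11 11 11
arr[mid]=9=9: mid=7
end: lo=1, hi=6; arr = 7 9 9 9 9 9 9 11 11 11

(1, 6)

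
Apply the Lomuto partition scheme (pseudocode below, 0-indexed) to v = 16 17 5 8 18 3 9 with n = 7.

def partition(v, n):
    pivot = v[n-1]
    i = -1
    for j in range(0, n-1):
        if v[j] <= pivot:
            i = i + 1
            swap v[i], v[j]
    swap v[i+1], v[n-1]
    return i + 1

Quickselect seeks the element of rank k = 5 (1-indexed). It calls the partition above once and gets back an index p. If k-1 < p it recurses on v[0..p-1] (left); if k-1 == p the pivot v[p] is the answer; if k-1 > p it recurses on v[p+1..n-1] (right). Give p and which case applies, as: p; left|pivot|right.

3; right

pivot = v[6] = 9; i = -1
j=0: v[0]=16 > 9 → no swap
j=1: v[1]=17 > 9 → no swap
j=2: v[2]=5 ≤ 9 → i=0, swap v[0],v[2] → 5 17 16 8 18 3 9
j=3: v[3]=8 ≤ 9 → i=1, swap v[1],v[3] → 5 8 16 17 18 3 9
j=4: v[4]=18 > 9 → no swap
j=5: v[5]=3 ≤ 9 → i=2, swap v[2],v[5] → 5 8 3 17 18 16 9
final swap v[3],v[6] → 5 8 3 9 18 16 17; return 3
p = 3; k-1 = 4 > 3 ⇒ right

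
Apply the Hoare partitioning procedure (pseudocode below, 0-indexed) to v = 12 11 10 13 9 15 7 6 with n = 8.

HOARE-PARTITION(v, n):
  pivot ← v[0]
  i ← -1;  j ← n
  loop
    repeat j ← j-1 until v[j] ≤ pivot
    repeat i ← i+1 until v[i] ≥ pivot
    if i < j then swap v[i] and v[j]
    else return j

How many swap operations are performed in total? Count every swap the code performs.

2

pivot = v[0] = 12; i = -1, j = 8
j→7 (v[7]=6≤12), i→0 (v[0]=12≥12); i<j, swap → 6 11 10 13 9 15 7 12
j→6 (v[6]=7≤12), i→3 (v[3]=13≥12); i<j, swap → 6 11 10 7 9 15 13 12
j→4, i→5; i≥j, return j=4. v = 6 11 10 7 9 15 13 12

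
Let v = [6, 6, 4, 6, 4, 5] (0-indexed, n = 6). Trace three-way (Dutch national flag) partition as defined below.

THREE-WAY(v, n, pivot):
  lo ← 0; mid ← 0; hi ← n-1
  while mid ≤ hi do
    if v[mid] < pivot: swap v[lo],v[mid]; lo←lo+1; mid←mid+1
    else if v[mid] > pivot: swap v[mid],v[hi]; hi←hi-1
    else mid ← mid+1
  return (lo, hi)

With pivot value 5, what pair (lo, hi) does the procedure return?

(2, 2)

lo=0 mid=0 hi=5
6>5: swap(0,5), hi=4 ⇒ [5, 6, 4, 6, 4, 6]
5=5: mid=1
6>5: swap(1,4), hi=3 ⇒ [5, 4, 4, 6, 6, 6]
4<5: swap(0,1), lo=1 mid=2 ⇒ [4, 5, 4, 6, 6, 6]
4<5: swap(1,2), lo=2 mid=3 ⇒ [4, 4, 5, 6, 6, 6]
6>5: swap(3,3), hi=2 ⇒ [4, 4, 5, 6, 6, 6]
done. lo=2 hi=2; v=[4, 4, 5, 6, 6, 6]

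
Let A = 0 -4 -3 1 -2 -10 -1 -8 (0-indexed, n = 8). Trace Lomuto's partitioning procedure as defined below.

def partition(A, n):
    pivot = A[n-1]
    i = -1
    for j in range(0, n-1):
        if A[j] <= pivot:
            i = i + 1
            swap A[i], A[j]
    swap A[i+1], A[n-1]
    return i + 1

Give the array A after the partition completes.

pivot=-8, i=-1
j=0: 0>-8, skip
j=1: -4>-8, skip
j=2: -3>-8, skip
j=3: 1>-8, skip
j=4: -2>-8, skip
j=5: -10≤-8, i=0, swap(0,5) ⇒ -10 -4 -3 1 -2 0 -1 -8
j=6: -1>-8, skip
swap(1,7) ⇒ -10 -8 -3 1 -2 0 -1 -4; return 1

-10 -8 -3 1 -2 0 -1 -4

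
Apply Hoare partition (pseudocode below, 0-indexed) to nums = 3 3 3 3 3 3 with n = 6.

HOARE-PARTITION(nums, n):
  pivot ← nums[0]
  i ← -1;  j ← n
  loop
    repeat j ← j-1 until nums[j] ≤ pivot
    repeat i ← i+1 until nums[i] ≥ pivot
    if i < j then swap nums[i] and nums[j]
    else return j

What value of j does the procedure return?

pivot = nums[0] = 3; i = -1, j = 6
j→5 (nums[5]=3≤3), i→0 (nums[0]=3≥3); i<j, swap → 3 3 3 3 3 3
j→4 (nums[4]=3≤3), i→1 (nums[1]=3≥3); i<j, swap → 3 3 3 3 3 3
j→3 (nums[3]=3≤3), i→2 (nums[2]=3≥3); i<j, swap → 3 3 3 3 3 3
j→2, i→3; i≥j, return j=2. nums = 3 3 3 3 3 3

2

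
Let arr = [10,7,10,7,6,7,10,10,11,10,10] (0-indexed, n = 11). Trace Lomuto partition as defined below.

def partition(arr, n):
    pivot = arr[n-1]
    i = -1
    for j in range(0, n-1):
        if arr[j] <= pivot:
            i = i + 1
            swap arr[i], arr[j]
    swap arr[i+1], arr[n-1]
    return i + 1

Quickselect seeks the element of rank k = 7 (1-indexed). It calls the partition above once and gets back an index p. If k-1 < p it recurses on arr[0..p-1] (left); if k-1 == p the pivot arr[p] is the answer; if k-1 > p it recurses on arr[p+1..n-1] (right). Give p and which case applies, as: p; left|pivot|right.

pivot = arr[10] = 10; i = -1
j=0: arr[0]=10 ≤ 10 → i=0, swap arr[0],arr[0] (no change) → [10,7,10,7,6,7,10,10,11,10,10]
j=1: arr[1]=7 ≤ 10 → i=1, swap arr[1],arr[1] (no change) → [10,7,10,7,6,7,10,10,11,10,10]
j=2: arr[2]=10 ≤ 10 → i=2, swap arr[2],arr[2] (no change) → [10,7,10,7,6,7,10,10,11,10,10]
j=3: arr[3]=7 ≤ 10 → i=3, swap arr[3],arr[3] (no change) → [10,7,10,7,6,7,10,10,11,10,10]
j=4: arr[4]=6 ≤ 10 → i=4, swap arr[4],arr[4] (no change) → [10,7,10,7,6,7,10,10,11,10,10]
j=5: arr[5]=7 ≤ 10 → i=5, swap arr[5],arr[5] (no change) → [10,7,10,7,6,7,10,10,11,10,10]
j=6: arr[6]=10 ≤ 10 → i=6, swap arr[6],arr[6] (no change) → [10,7,10,7,6,7,10,10,11,10,10]
j=7: arr[7]=10 ≤ 10 → i=7, swap arr[7],arr[7] (no change) → [10,7,10,7,6,7,10,10,11,10,10]
j=8: arr[8]=11 > 10 → no swap
j=9: arr[9]=10 ≤ 10 → i=8, swap arr[8],arr[9] → [10,7,10,7,6,7,10,10,10,11,10]
final swap arr[9],arr[10] → [10,7,10,7,6,7,10,10,10,10,11]; return 9
p = 9; k-1 = 6 < 9 ⇒ left

9; left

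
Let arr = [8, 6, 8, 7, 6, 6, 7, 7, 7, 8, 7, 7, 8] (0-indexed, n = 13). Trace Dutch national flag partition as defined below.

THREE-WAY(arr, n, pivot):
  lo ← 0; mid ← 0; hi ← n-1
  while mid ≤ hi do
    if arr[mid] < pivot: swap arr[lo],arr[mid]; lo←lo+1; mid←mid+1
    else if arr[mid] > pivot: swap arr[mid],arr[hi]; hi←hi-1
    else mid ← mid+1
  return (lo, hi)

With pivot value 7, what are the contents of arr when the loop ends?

lo=0 mid=0 hi=12
8>7: swap(0,12), hi=11 ⇒ [8, 6, 8, 7, 6, 6, 7, 7, 7, 8, 7, 7, 8]
8>7: swap(0,11), hi=10 ⇒ [7, 6, 8, 7, 6, 6, 7, 7, 7, 8, 7, 8, 8]
7=7: mid=1
6<7: swap(0,1), lo=1 mid=2 ⇒ [6, 7, 8, 7, 6, 6, 7, 7, 7, 8, 7, 8, 8]
8>7: swap(2,10), hi=9 ⇒ [6, 7, 7, 7, 6, 6, 7, 7, 7, 8, 8, 8, 8]
7=7: mid=3
7=7: mid=4
6<7: swap(1,4), lo=2 mid=5 ⇒ [6, 6, 7, 7, 7, 6, 7, 7, 7, 8, 8, 8, 8]
6<7: swap(2,5), lo=3 mid=6 ⇒ [6, 6, 6, 7, 7, 7, 7, 7, 7, 8, 8, 8, 8]
7=7: mid=7
7=7: mid=8
7=7: mid=9
8>7: swap(9,9), hi=8 ⇒ [6, 6, 6, 7, 7, 7, 7, 7, 7, 8, 8, 8, 8]
done. lo=3 hi=8; arr=[6, 6, 6, 7, 7, 7, 7, 7, 7, 8, 8, 8, 8]

[6, 6, 6, 7, 7, 7, 7, 7, 7, 8, 8, 8, 8]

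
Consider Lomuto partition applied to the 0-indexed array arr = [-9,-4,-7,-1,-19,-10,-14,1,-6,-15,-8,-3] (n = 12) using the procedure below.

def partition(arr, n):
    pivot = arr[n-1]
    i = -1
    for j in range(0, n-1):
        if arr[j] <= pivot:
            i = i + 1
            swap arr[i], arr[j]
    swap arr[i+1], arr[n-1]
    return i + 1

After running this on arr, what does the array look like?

pivot=-3, i=-1
j=0: -9≤-3, i=0, swap(0,0) ⇒ [-9,-4,-7,-1,-19,-10,-14,1,-6,-15,-8,-3]
j=1: -4≤-3, i=1, swap(1,1) ⇒ [-9,-4,-7,-1,-19,-10,-14,1,-6,-15,-8,-3]
j=2: -7≤-3, i=2, swap(2,2) ⇒ [-9,-4,-7,-1,-19,-10,-14,1,-6,-15,-8,-3]
j=3: -1>-3, skip
j=4: -19≤-3, i=3, swap(3,4) ⇒ [-9,-4,-7,-19,-1,-10,-14,1,-6,-15,-8,-3]
j=5: -10≤-3, i=4, swap(4,5) ⇒ [-9,-4,-7,-19,-10,-1,-14,1,-6,-15,-8,-3]
j=6: -14≤-3, i=5, swap(5,6) ⇒ [-9,-4,-7,-19,-10,-14,-1,1,-6,-15,-8,-3]
j=7: 1>-3, skip
j=8: -6≤-3, i=6, swap(6,8) ⇒ [-9,-4,-7,-19,-10,-14,-6,1,-1,-15,-8,-3]
j=9: -15≤-3, i=7, swap(7,9) ⇒ [-9,-4,-7,-19,-10,-14,-6,-15,-1,1,-8,-3]
j=10: -8≤-3, i=8, swap(8,10) ⇒ [-9,-4,-7,-19,-10,-14,-6,-15,-8,1,-1,-3]
swap(9,11) ⇒ [-9,-4,-7,-19,-10,-14,-6,-15,-8,-3,-1,1]; return 9

[-9,-4,-7,-19,-10,-14,-6,-15,-8,-3,-1,1]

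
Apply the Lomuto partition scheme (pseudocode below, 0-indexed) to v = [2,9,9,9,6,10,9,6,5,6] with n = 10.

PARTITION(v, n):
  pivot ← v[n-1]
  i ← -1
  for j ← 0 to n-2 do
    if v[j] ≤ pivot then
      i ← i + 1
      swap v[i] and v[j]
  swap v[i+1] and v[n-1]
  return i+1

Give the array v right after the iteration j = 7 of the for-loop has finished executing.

[2,6,6,9,9,10,9,9,5,6]

pivot = v[9] = 6; i = -1
j=0: v[0]=2 ≤ 6 → i=0, swap v[0],v[0] (no change) → [2,9,9,9,6,10,9,6,5,6]
j=1: v[1]=9 > 6 → no swap
j=2: v[2]=9 > 6 → no swap
j=3: v[3]=9 > 6 → no swap
j=4: v[4]=6 ≤ 6 → i=1, swap v[1],v[4] → [2,6,9,9,9,10,9,6,5,6]
j=5: v[5]=10 > 6 → no swap
j=6: v[6]=9 > 6 → no swap
j=7: v[7]=6 ≤ 6 → i=2, swap v[2],v[7] → [2,6,6,9,9,10,9,9,5,6]
(after j=7) v = [2,6,6,9,9,10,9,9,5,6]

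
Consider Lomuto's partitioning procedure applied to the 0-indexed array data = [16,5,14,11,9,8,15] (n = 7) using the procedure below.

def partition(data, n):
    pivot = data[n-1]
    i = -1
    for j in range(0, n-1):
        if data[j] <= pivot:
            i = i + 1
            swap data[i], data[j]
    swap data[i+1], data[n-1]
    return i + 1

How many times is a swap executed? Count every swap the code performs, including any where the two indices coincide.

6

pivot = data[6] = 15; i = -1
j=0: data[0]=16 > 15 → no swap
j=1: data[1]=5 ≤ 15 → i=0, swap data[0],data[1] → [5,16,14,11,9,8,15]
j=2: data[2]=14 ≤ 15 → i=1, swap data[1],data[2] → [5,14,16,11,9,8,15]
j=3: data[3]=11 ≤ 15 → i=2, swap data[2],data[3] → [5,14,11,16,9,8,15]
j=4: data[4]=9 ≤ 15 → i=3, swap data[3],data[4] → [5,14,11,9,16,8,15]
j=5: data[5]=8 ≤ 15 → i=4, swap data[4],data[5] → [5,14,11,9,8,16,15]
final swap data[5],data[6] → [5,14,11,9,8,15,16]; return 5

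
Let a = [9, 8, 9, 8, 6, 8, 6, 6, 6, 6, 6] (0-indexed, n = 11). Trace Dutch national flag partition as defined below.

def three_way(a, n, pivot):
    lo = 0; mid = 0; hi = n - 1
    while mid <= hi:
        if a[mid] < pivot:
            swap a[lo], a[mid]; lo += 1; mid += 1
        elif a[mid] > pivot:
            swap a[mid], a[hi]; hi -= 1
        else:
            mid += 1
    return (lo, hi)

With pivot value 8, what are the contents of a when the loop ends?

[6, 6, 6, 6, 6, 6, 8, 8, 8, 9, 9]

pivot = 8; lo=0, mid=0, hi=10
a[mid]=9>8: swap a[0],a[10]; hi=9 → [6, 8, 9, 8, 6, 8, 6, 6, 6, 6, 9]
a[mid]=6<8: swap a[0],a[0]; lo=1,mid=1 → [6, 8, 9, 8, 6, 8, 6, 6, 6, 6, 9]
a[mid]=8=8: mid=2
a[mid]=9>8: swap a[2],a[9]; hi=8 → [6, 8, 6, 8, 6, 8, 6, 6, 6, 9, 9]
a[mid]=6<8: swap a[1],a[2]; lo=2,mid=3 → [6, 6, 8, 8, 6, 8, 6, 6, 6, 9, 9]
a[mid]=8=8: mid=4
a[mid]=6<8: swap a[2],a[4]; lo=3,mid=5 → [6, 6, 6, 8, 8, 8, 6, 6, 6, 9, 9]
a[mid]=8=8: mid=6
a[mid]=6<8: swap a[3],a[6]; lo=4,mid=7 → [6, 6, 6, 6, 8, 8, 8, 6, 6, 9, 9]
a[mid]=6<8: swap a[4],a[7]; lo=5,mid=8 → [6, 6, 6, 6, 6, 8, 8, 8, 6, 9, 9]
a[mid]=6<8: swap a[5],a[8]; lo=6,mid=9 → [6, 6, 6, 6, 6, 6, 8, 8, 8, 9, 9]
end: lo=6, hi=8; a = [6, 6, 6, 6, 6, 6, 8, 8, 8, 9, 9]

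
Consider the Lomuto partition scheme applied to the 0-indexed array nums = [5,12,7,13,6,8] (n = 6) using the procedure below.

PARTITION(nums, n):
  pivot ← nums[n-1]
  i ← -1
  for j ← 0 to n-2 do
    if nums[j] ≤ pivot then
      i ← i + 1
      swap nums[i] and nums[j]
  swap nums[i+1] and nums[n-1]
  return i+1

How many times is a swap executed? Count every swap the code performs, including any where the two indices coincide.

4

pivot=8, i=-1
j=0: 5≤8, i=0, swap(0,0) ⇒ [5,12,7,13,6,8]
j=1: 12>8, skip
j=2: 7≤8, i=1, swap(1,2) ⇒ [5,7,12,13,6,8]
j=3: 13>8, skip
j=4: 6≤8, i=2, swap(2,4) ⇒ [5,7,6,13,12,8]
swap(3,5) ⇒ [5,7,6,8,12,13]; return 3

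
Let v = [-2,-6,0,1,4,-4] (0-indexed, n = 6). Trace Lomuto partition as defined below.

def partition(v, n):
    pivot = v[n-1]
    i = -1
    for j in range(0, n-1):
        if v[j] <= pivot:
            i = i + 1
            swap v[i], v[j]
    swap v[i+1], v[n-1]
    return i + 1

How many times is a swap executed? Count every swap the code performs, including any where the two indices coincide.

pivot = v[5] = -4; i = -1
j=0: v[0]=-2 > -4 → no swap
j=1: v[1]=-6 ≤ -4 → i=0, swap v[0],v[1] → [-6,-2,0,1,4,-4]
j=2: v[2]=0 > -4 → no swap
j=3: v[3]=1 > -4 → no swap
j=4: v[4]=4 > -4 → no swap
final swap v[1],v[5] → [-6,-4,0,1,4,-2]; return 1

2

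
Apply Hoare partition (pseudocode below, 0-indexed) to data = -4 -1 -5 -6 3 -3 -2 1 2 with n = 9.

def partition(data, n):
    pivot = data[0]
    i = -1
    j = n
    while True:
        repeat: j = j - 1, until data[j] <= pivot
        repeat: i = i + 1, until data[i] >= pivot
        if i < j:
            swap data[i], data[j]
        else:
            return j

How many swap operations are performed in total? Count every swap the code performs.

2

pivot = data[0] = -4; i = -1, j = 9
j→3 (data[3]=-6≤-4), i→0 (data[0]=-4≥-4); i<j, swap → -6 -1 -5 -4 3 -3 -2 1 2
j→2 (data[2]=-5≤-4), i→1 (data[1]=-1≥-4); i<j, swap → -6 -5 -1 -4 3 -3 -2 1 2
j→1, i→2; i≥j, return j=1. data = -6 -5 -1 -4 3 -3 -2 1 2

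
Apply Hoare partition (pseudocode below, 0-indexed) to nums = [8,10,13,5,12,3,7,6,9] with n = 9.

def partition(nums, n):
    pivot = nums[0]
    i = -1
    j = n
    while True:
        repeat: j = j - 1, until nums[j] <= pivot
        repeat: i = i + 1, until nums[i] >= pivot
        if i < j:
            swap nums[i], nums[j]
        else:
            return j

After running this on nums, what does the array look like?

pivot = nums[0] = 8; i = -1, j = 9
j→7 (nums[7]=6≤8), i→0 (nums[0]=8≥8); i<j, swap → [6,10,13,5,12,3,7,8,9]
j→6 (nums[6]=7≤8), i→1 (nums[1]=10≥8); i<j, swap → [6,7,13,5,12,3,10,8,9]
j→5 (nums[5]=3≤8), i→2 (nums[2]=13≥8); i<j, swap → [6,7,3,5,12,13,10,8,9]
j→3, i→4; i≥j, return j=3. nums = [6,7,3,5,12,13,10,8,9]

[6,7,3,5,12,13,10,8,9]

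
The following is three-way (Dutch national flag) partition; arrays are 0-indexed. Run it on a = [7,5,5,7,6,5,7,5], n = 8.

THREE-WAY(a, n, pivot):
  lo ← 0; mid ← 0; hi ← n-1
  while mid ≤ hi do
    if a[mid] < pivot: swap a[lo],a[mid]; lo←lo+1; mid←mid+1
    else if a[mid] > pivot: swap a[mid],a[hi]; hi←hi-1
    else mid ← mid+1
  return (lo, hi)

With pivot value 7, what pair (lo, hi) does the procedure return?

(5, 7)

lo=0 mid=0 hi=7
7=7: mid=1
5<7: swap(0,1), lo=1 mid=2 ⇒ [5,7,5,7,6,5,7,5]
5<7: swap(1,2), lo=2 mid=3 ⇒ [5,5,7,7,6,5,7,5]
7=7: mid=4
6<7: swap(2,4), lo=3 mid=5 ⇒ [5,5,6,7,7,5,7,5]
5<7: swap(3,5), lo=4 mid=6 ⇒ [5,5,6,5,7,7,7,5]
7=7: mid=7
5<7: swap(4,7), lo=5 mid=8 ⇒ [5,5,6,5,5,7,7,7]
done. lo=5 hi=7; a=[5,5,6,5,5,7,7,7]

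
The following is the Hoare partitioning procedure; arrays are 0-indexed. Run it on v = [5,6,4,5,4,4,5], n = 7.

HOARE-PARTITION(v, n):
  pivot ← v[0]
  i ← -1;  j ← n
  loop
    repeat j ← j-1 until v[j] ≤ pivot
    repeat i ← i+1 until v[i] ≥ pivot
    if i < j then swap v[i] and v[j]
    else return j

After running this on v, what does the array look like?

pivot=5
j stops at 6 (5), i stops at 0 (5); swap ⇒ [5,6,4,5,4,4,5]
j stops at 5 (4), i stops at 1 (6); swap ⇒ [5,4,4,5,4,6,5]
j stops at 4 (4), i stops at 3 (5); swap ⇒ [5,4,4,4,5,6,5]
j stops at 3, i stops at 4; i≥j ⇒ return 3. v=[5,4,4,4,5,6,5]

[5,4,4,4,5,6,5]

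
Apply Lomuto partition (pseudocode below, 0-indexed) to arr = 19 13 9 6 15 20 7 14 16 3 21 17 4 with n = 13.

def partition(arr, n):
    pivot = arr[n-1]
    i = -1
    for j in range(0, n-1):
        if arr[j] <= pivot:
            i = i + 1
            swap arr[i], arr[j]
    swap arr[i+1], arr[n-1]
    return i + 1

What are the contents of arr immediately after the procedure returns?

3 4 9 6 15 20 7 14 16 19 21 17 13

pivot = arr[12] = 4; i = -1
j=0: arr[0]=19 > 4 → no swap
j=1: arr[1]=13 > 4 → no swap
j=2: arr[2]=9 > 4 → no swap
j=3: arr[3]=6 > 4 → no swap
j=4: arr[4]=15 > 4 → no swap
j=5: arr[5]=20 > 4 → no swap
j=6: arr[6]=7 > 4 → no swap
j=7: arr[7]=14 > 4 → no swap
j=8: arr[8]=16 > 4 → no swap
j=9: arr[9]=3 ≤ 4 → i=0, swap arr[0],arr[9] → 3 13 9 6 15 20 7 14 16 19 21 17 4
j=10: arr[10]=21 > 4 → no swap
j=11: arr[11]=17 > 4 → no swap
final swap arr[1],arr[12] → 3 4 9 6 15 20 7 14 16 19 21 17 13; return 1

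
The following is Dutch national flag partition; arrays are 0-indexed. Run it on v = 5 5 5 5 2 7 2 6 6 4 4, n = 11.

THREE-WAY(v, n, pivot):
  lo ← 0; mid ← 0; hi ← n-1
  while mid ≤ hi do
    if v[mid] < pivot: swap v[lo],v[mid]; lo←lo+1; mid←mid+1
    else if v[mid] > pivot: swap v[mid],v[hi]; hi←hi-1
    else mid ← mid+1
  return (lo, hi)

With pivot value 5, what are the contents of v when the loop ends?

lo=0 mid=0 hi=10
5=5: mid=1
5=5: mid=2
5=5: mid=3
5=5: mid=4
2<5: swap(0,4), lo=1 mid=5 ⇒ 2 5 5 5 5 7 2 6 6 4 4
7>5: swap(5,10), hi=9 ⇒ 2 5 5 5 5 4 2 6 6 4 7
4<5: swap(1,5), lo=2 mid=6 ⇒ 2 4 5 5 5 5 2 6 6 4 7
2<5: swap(2,6), lo=3 mid=7 ⇒ 2 4 2 5 5 5 5 6 6 4 7
6>5: swap(7,9), hi=8 ⇒ 2 4 2 5 5 5 5 4 6 6 7
4<5: swap(3,7), lo=4 mid=8 ⇒ 2 4 2 4 5 5 5 5 6 6 7
6>5: swap(8,8), hi=7 ⇒ 2 4 2 4 5 5 5 5 6 6 7
done. lo=4 hi=7; v=2 4 2 4 5 5 5 5 6 6 7

2 4 2 4 5 5 5 5 6 6 7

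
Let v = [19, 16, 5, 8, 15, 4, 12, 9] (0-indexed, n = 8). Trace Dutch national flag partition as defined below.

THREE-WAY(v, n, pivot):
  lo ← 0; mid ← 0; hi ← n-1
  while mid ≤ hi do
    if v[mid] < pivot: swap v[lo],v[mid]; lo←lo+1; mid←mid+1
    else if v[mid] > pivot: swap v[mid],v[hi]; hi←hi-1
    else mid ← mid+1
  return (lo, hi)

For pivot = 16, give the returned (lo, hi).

(6, 6)

pivot = 16; lo=0, mid=0, hi=7
v[mid]=19>16: swap v[0],v[7]; hi=6 → [9, 16, 5, 8, 15, 4, 12, 19]
v[mid]=9<16: swap v[0],v[0]; lo=1,mid=1 → [9, 16, 5, 8, 15, 4, 12, 19]
v[mid]=16=16: mid=2
v[mid]=5<16: swap v[1],v[2]; lo=2,mid=3 → [9, 5, 16, 8, 15, 4, 12, 19]
v[mid]=8<16: swap v[2],v[3]; lo=3,mid=4 → [9, 5, 8, 16, 15, 4, 12, 19]
v[mid]=15<16: swap v[3],v[4]; lo=4,mid=5 → [9, 5, 8, 15, 16, 4, 12, 19]
v[mid]=4<16: swap v[4],v[5]; lo=5,mid=6 → [9, 5, 8, 15, 4, 16, 12, 19]
v[mid]=12<16: swap v[5],v[6]; lo=6,mid=7 → [9, 5, 8, 15, 4, 12, 16, 19]
end: lo=6, hi=6; v = [9, 5, 8, 15, 4, 12, 16, 19]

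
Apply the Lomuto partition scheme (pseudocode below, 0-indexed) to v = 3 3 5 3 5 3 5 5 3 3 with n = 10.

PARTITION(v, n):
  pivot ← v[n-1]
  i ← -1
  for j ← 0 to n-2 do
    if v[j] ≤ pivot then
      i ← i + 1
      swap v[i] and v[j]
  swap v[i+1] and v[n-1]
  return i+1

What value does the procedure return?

5

pivot=3, i=-1
j=0: 3≤3, i=0, swap(0,0) ⇒ 3 3 5 3 5 3 5 5 3 3
j=1: 3≤3, i=1, swap(1,1) ⇒ 3 3 5 3 5 3 5 5 3 3
j=2: 5>3, skip
j=3: 3≤3, i=2, swap(2,3) ⇒ 3 3 3 5 5 3 5 5 3 3
j=4: 5>3, skip
j=5: 3≤3, i=3, swap(3,5) ⇒ 3 3 3 3 5 5 5 5 3 3
j=6: 5>3, skip
j=7: 5>3, skip
j=8: 3≤3, i=4, swap(4,8) ⇒ 3 3 3 3 3 5 5 5 5 3
swap(5,9) ⇒ 3 3 3 3 3 3 5 5 5 5; return 5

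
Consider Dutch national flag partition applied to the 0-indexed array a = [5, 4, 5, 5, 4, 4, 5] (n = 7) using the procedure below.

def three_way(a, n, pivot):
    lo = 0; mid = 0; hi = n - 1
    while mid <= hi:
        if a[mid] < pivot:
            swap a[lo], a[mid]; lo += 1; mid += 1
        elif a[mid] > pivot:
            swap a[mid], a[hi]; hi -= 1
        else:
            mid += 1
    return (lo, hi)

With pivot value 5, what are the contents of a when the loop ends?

lo=0 mid=0 hi=6
5=5: mid=1
4<5: swap(0,1), lo=1 mid=2 ⇒ [4, 5, 5, 5, 4, 4, 5]
5=5: mid=3
5=5: mid=4
4<5: swap(1,4), lo=2 mid=5 ⇒ [4, 4, 5, 5, 5, 4, 5]
4<5: swap(2,5), lo=3 mid=6 ⇒ [4, 4, 4, 5, 5, 5, 5]
5=5: mid=7
done. lo=3 hi=6; a=[4, 4, 4, 5, 5, 5, 5]

[4, 4, 4, 5, 5, 5, 5]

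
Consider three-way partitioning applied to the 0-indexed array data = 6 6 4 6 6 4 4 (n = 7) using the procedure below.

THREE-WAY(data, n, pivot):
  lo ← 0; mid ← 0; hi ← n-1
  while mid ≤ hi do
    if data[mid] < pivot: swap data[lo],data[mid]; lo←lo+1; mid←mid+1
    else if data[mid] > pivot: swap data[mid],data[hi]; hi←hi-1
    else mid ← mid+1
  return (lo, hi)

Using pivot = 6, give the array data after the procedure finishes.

pivot = 6; lo=0, mid=0, hi=6
data[mid]=6=6: mid=1
data[mid]=6=6: mid=2
data[mid]=4<6: swap data[0],data[2]; lo=1,mid=3 → 4 6 6 6 6 4 4
data[mid]=6=6: mid=4
data[mid]=6=6: mid=5
data[mid]=4<6: swap data[1],data[5]; lo=2,mid=6 → 4 4 6 6 6 6 4
data[mid]=4<6: swap data[2],data[6]; lo=3,mid=7 → 4 4 4 6 6 6 6
end: lo=3, hi=6; data = 4 4 4 6 6 6 6

4 4 4 6 6 6 6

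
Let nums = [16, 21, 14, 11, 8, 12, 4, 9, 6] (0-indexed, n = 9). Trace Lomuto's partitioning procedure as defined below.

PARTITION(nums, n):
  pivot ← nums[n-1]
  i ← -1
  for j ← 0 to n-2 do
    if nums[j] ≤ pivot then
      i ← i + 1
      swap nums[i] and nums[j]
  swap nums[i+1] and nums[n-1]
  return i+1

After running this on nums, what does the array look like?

[4, 6, 14, 11, 8, 12, 16, 9, 21]

pivot=6, i=-1
j=0: 16>6, skip
j=1: 21>6, skip
j=2: 14>6, skip
j=3: 11>6, skip
j=4: 8>6, skip
j=5: 12>6, skip
j=6: 4≤6, i=0, swap(0,6) ⇒ [4, 21, 14, 11, 8, 12, 16, 9, 6]
j=7: 9>6, skip
swap(1,8) ⇒ [4, 6, 14, 11, 8, 12, 16, 9, 21]; return 1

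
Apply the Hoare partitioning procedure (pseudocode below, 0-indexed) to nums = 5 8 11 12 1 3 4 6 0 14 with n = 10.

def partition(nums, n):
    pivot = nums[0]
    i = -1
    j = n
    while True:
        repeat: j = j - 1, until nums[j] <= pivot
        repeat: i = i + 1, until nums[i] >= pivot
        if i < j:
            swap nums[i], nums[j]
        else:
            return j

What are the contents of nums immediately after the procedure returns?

pivot = nums[0] = 5; i = -1, j = 10
j→8 (nums[8]=0≤5), i→0 (nums[0]=5≥5); i<j, swap → 0 8 11 12 1 3 4 6 5 14
j→6 (nums[6]=4≤5), i→1 (nums[1]=8≥5); i<j, swap → 0 4 11 12 1 3 8 6 5 14
j→5 (nums[5]=3≤5), i→2 (nums[2]=11≥5); i<j, swap → 0 4 3 12 1 11 8 6 5 14
j→4 (nums[4]=1≤5), i→3 (nums[3]=12≥5); i<j, swap → 0 4 3 1 12 11 8 6 5 14
j→3, i→4; i≥j, return j=3. nums = 0 4 3 1 12 11 8 6 5 14

0 4 3 1 12 11 8 6 5 14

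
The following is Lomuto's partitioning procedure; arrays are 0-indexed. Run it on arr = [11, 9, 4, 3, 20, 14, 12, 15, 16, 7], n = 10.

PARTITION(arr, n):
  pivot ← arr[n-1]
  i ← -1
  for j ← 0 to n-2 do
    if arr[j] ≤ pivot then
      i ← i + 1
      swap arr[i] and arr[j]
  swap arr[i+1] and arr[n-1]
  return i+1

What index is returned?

pivot = arr[9] = 7; i = -1
j=0: arr[0]=11 > 7 → no swap
j=1: arr[1]=9 > 7 → no swap
j=2: arr[2]=4 ≤ 7 → i=0, swap arr[0],arr[2] → [4, 9, 11, 3, 20, 14, 12, 15, 16, 7]
j=3: arr[3]=3 ≤ 7 → i=1, swap arr[1],arr[3] → [4, 3, 11, 9, 20, 14, 12, 15, 16, 7]
j=4: arr[4]=20 > 7 → no swap
j=5: arr[5]=14 > 7 → no swap
j=6: arr[6]=12 > 7 → no swap
j=7: arr[7]=15 > 7 → no swap
j=8: arr[8]=16 > 7 → no swap
final swap arr[2],arr[9] → [4, 3, 7, 9, 20, 14, 12, 15, 16, 11]; return 2

2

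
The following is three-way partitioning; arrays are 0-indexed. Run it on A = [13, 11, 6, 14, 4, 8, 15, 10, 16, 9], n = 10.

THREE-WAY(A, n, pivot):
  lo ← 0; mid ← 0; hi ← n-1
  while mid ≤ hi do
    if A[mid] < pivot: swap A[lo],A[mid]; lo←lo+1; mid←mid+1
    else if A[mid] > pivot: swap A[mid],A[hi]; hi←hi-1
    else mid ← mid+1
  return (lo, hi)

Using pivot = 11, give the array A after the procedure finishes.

pivot = 11; lo=0, mid=0, hi=9
A[mid]=13>11: swap A[0],A[9]; hi=8 → [9, 11, 6, 14, 4, 8, 15, 10, 16, 13]
A[mid]=9<11: swap A[0],A[0]; lo=1,mid=1 → [9, 11, 6, 14, 4, 8, 15, 10, 16, 13]
A[mid]=11=11: mid=2
A[mid]=6<11: swap A[1],A[2]; lo=2,mid=3 → [9, 6, 11, 14, 4, 8, 15, 10, 16, 13]
A[mid]=14>11: swap A[3],A[8]; hi=7 → [9, 6, 11, 16, 4, 8, 15, 10, 14, 13]
A[mid]=16>11: swap A[3],A[7]; hi=6 → [9, 6, 11, 10, 4, 8, 15, 16, 14, 13]
A[mid]=10<11: swap A[2],A[3]; lo=3,mid=4 → [9, 6, 10, 11, 4, 8, 15, 16, 14, 13]
A[mid]=4<11: swap A[3],A[4]; lo=4,mid=5 → [9, 6, 10, 4, 11, 8, 15, 16, 14, 13]
A[mid]=8<11: swap A[4],A[5]; lo=5,mid=6 → [9, 6, 10, 4, 8, 11, 15, 16, 14, 13]
A[mid]=15>11: swap A[6],A[6]; hi=5 → [9, 6, 10, 4, 8, 11, 15, 16, 14, 13]
end: lo=5, hi=5; A = [9, 6, 10, 4, 8, 11, 15, 16, 14, 13]

[9, 6, 10, 4, 8, 11, 15, 16, 14, 13]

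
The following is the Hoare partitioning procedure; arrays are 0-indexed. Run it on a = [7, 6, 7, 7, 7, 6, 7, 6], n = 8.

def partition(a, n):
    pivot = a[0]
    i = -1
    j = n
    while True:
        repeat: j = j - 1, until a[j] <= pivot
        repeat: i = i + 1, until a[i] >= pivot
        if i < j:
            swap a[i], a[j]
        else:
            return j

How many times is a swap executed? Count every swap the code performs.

3

pivot = a[0] = 7; i = -1, j = 8
j→7 (a[7]=6≤7), i→0 (a[0]=7≥7); i<j, swap → [6, 6, 7, 7, 7, 6, 7, 7]
j→6 (a[6]=7≤7), i→2 (a[2]=7≥7); i<j, swap → [6, 6, 7, 7, 7, 6, 7, 7]
j→5 (a[5]=6≤7), i→3 (a[3]=7≥7); i<j, swap → [6, 6, 7, 6, 7, 7, 7, 7]
j→4, i→4; i≥j, return j=4. a = [6, 6, 7, 6, 7, 7, 7, 7]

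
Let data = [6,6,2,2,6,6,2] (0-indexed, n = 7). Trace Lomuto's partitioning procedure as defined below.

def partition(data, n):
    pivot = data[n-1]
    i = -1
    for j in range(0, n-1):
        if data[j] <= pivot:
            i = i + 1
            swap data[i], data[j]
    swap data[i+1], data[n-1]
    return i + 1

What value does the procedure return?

pivot = data[6] = 2; i = -1
j=0: data[0]=6 > 2 → no swap
j=1: data[1]=6 > 2 → no swap
j=2: data[2]=2 ≤ 2 → i=0, swap data[0],data[2] → [2,6,6,2,6,6,2]
j=3: data[3]=2 ≤ 2 → i=1, swap data[1],data[3] → [2,2,6,6,6,6,2]
j=4: data[4]=6 > 2 → no swap
j=5: data[5]=6 > 2 → no swap
final swap data[2],data[6] → [2,2,2,6,6,6,6]; return 2

2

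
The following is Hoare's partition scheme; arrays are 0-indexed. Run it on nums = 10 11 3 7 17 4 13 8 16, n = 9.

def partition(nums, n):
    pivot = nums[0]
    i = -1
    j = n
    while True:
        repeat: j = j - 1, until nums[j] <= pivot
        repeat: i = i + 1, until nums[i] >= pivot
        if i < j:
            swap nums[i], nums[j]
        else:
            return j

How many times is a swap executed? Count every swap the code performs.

pivot = nums[0] = 10; i = -1, j = 9
j→7 (nums[7]=8≤10), i→0 (nums[0]=10≥10); i<j, swap → 8 11 3 7 17 4 13 10 16
j→5 (nums[5]=4≤10), i→1 (nums[1]=11≥10); i<j, swap → 8 4 3 7 17 11 13 10 16
j→3, i→4; i≥j, return j=3. nums = 8 4 3 7 17 11 13 10 16

2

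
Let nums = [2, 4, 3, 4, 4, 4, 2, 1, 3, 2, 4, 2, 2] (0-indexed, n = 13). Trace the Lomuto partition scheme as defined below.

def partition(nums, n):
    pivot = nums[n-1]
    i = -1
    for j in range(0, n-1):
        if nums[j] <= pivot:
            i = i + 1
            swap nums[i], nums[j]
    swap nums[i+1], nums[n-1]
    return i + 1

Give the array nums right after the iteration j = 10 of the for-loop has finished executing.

pivot = nums[12] = 2; i = -1
j=0: nums[0]=2 ≤ 2 → i=0, swap nums[0],nums[0] (no change) → [2, 4, 3, 4, 4, 4, 2, 1, 3, 2, 4, 2, 2]
j=1: nums[1]=4 > 2 → no swap
j=2: nums[2]=3 > 2 → no swap
j=3: nums[3]=4 > 2 → no swap
j=4: nums[4]=4 > 2 → no swap
j=5: nums[5]=4 > 2 → no swap
j=6: nums[6]=2 ≤ 2 → i=1, swap nums[1],nums[6] → [2, 2, 3, 4, 4, 4, 4, 1, 3, 2, 4, 2, 2]
j=7: nums[7]=1 ≤ 2 → i=2, swap nums[2],nums[7] → [2, 2, 1, 4, 4, 4, 4, 3, 3, 2, 4, 2, 2]
j=8: nums[8]=3 > 2 → no swap
j=9: nums[9]=2 ≤ 2 → i=3, swap nums[3],nums[9] → [2, 2, 1, 2, 4, 4, 4, 3, 3, 4, 4, 2, 2]
j=10: nums[10]=4 > 2 → no swap
(after j=10) nums = [2, 2, 1, 2, 4, 4, 4, 3, 3, 4, 4, 2, 2]

[2, 2, 1, 2, 4, 4, 4, 3, 3, 4, 4, 2, 2]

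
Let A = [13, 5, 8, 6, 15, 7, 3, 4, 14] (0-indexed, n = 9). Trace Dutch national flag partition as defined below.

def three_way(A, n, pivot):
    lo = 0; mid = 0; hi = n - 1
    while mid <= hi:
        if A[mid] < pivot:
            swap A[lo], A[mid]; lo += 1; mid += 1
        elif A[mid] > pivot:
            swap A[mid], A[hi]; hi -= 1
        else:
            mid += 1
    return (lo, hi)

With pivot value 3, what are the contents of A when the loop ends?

[3, 8, 6, 15, 7, 5, 4, 14, 13]

lo=0 mid=0 hi=8
13>3: swap(0,8), hi=7 ⇒ [14, 5, 8, 6, 15, 7, 3, 4, 13]
14>3: swap(0,7), hi=6 ⇒ [4, 5, 8, 6, 15, 7, 3, 14, 13]
4>3: swap(0,6), hi=5 ⇒ [3, 5, 8, 6, 15, 7, 4, 14, 13]
3=3: mid=1
5>3: swap(1,5), hi=4 ⇒ [3, 7, 8, 6, 15, 5, 4, 14, 13]
7>3: swap(1,4), hi=3 ⇒ [3, 15, 8, 6, 7, 5, 4, 14, 13]
15>3: swap(1,3), hi=2 ⇒ [3, 6, 8, 15, 7, 5, 4, 14, 13]
6>3: swap(1,2), hi=1 ⇒ [3, 8, 6, 15, 7, 5, 4, 14, 13]
8>3: swap(1,1), hi=0 ⇒ [3, 8, 6, 15, 7, 5, 4, 14, 13]
done. lo=0 hi=0; A=[3, 8, 6, 15, 7, 5, 4, 14, 13]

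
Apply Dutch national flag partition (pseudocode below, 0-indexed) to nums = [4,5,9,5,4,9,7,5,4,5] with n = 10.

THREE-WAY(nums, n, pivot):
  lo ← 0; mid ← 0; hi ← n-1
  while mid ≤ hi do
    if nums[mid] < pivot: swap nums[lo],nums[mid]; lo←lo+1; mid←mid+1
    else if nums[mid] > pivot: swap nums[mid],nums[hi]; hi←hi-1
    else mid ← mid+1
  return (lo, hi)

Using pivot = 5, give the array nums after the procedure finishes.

[4,4,4,5,5,5,5,7,9,9]

lo=0 mid=0 hi=9
4<5: swap(0,0), lo=1 mid=1 ⇒ [4,5,9,5,4,9,7,5,4,5]
5=5: mid=2
9>5: swap(2,9), hi=8 ⇒ [4,5,5,5,4,9,7,5,4,9]
5=5: mid=3
5=5: mid=4
4<5: swap(1,4), lo=2 mid=5 ⇒ [4,4,5,5,5,9,7,5,4,9]
9>5: swap(5,8), hi=7 ⇒ [4,4,5,5,5,4,7,5,9,9]
4<5: swap(2,5), lo=3 mid=6 ⇒ [4,4,4,5,5,5,7,5,9,9]
7>5: swap(6,7), hi=6 ⇒ [4,4,4,5,5,5,5,7,9,9]
5=5: mid=7
done. lo=3 hi=6; nums=[4,4,4,5,5,5,5,7,9,9]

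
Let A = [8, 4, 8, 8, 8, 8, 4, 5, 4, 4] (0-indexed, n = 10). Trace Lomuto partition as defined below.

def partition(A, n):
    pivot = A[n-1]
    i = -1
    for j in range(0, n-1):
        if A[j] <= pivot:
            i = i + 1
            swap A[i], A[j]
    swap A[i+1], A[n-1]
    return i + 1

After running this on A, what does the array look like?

[4, 4, 4, 4, 8, 8, 8, 5, 8, 8]

pivot = A[9] = 4; i = -1
j=0: A[0]=8 > 4 → no swap
j=1: A[1]=4 ≤ 4 → i=0, swap A[0],A[1] → [4, 8, 8, 8, 8, 8, 4, 5, 4, 4]
j=2: A[2]=8 > 4 → no swap
j=3: A[3]=8 > 4 → no swap
j=4: A[4]=8 > 4 → no swap
j=5: A[5]=8 > 4 → no swap
j=6: A[6]=4 ≤ 4 → i=1, swap A[1],A[6] → [4, 4, 8, 8, 8, 8, 8, 5, 4, 4]
j=7: A[7]=5 > 4 → no swap
j=8: A[8]=4 ≤ 4 → i=2, swap A[2],A[8] → [4, 4, 4, 8, 8, 8, 8, 5, 8, 4]
final swap A[3],A[9] → [4, 4, 4, 4, 8, 8, 8, 5, 8, 8]; return 3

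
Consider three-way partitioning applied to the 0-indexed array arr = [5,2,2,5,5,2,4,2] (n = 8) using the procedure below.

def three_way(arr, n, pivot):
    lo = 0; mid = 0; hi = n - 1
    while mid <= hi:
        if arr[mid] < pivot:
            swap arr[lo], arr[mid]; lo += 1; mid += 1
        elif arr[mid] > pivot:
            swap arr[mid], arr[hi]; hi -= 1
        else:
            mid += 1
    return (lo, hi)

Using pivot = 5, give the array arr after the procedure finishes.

[2,2,2,4,2,5,5,5]

lo=0 mid=0 hi=7
5=5: mid=1
2<5: swap(0,1), lo=1 mid=2 ⇒ [2,5,2,5,5,2,4,2]
2<5: swap(1,2), lo=2 mid=3 ⇒ [2,2,5,5,5,2,4,2]
5=5: mid=4
5=5: mid=5
2<5: swap(2,5), lo=3 mid=6 ⇒ [2,2,2,5,5,5,4,2]
4<5: swap(3,6), lo=4 mid=7 ⇒ [2,2,2,4,5,5,5,2]
2<5: swap(4,7), lo=5 mid=8 ⇒ [2,2,2,4,2,5,5,5]
done. lo=5 hi=7; arr=[2,2,2,4,2,5,5,5]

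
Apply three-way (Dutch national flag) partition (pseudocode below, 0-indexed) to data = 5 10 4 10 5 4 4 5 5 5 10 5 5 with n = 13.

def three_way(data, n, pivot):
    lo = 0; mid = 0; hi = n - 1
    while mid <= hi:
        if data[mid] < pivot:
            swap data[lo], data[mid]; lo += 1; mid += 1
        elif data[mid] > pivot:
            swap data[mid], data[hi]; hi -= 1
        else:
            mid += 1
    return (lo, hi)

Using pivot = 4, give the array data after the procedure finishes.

4 4 4 5 10 10 5 5 5 10 5 5 5

pivot = 4; lo=0, mid=0, hi=12
data[mid]=5>4: swap data[0],data[12]; hi=11 → 5 10 4 10 5 4 4 5 5 5 10 5 5
data[mid]=5>4: swap data[0],data[11]; hi=10 → 5 10 4 10 5 4 4 5 5 5 10 5 5
data[mid]=5>4: swap data[0],data[10]; hi=9 → 10 10 4 10 5 4 4 5 5 5 5 5 5
data[mid]=10>4: swap data[0],data[9]; hi=8 → 5 10 4 10 5 4 4 5 5 10 5 5 5
data[mid]=5>4: swap data[0],data[8]; hi=7 → 5 10 4 10 5 4 4 5 5 10 5 5 5
data[mid]=5>4: swap data[0],data[7]; hi=6 → 5 10 4 10 5 4 4 5 5 10 5 5 5
data[mid]=5>4: swap data[0],data[6]; hi=5 → 4 10 4 10 5 4 5 5 5 10 5 5 5
data[mid]=4=4: mid=1
data[mid]=10>4: swap data[1],data[5]; hi=4 → 4 4 4 10 5 10 5 5 5 10 5 5 5
data[mid]=4=4: mid=2
data[mid]=4=4: mid=3
data[mid]=10>4: swap data[3],data[4]; hi=3 → 4 4 4 5 10 10 5 5 5 10 5 5 5
data[mid]=5>4: swap data[3],data[3]; hi=2 → 4 4 4 5 10 10 5 5 5 10 5 5 5
end: lo=0, hi=2; data = 4 4 4 5 10 10 5 5 5 10 5 5 5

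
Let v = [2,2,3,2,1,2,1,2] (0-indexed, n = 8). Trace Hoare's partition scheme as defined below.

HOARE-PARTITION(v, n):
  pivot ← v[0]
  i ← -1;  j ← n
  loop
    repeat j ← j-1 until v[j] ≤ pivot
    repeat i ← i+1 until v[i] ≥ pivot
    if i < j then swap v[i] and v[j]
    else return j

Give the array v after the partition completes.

pivot = v[0] = 2; i = -1, j = 8
j→7 (v[7]=2≤2), i→0 (v[0]=2≥2); i<j, swap → [2,2,3,2,1,2,1,2]
j→6 (v[6]=1≤2), i→1 (v[1]=2≥2); i<j, swap → [2,1,3,2,1,2,2,2]
j→5 (v[5]=2≤2), i→2 (v[2]=3≥2); i<j, swap → [2,1,2,2,1,3,2,2]
j→4 (v[4]=1≤2), i→3 (v[3]=2≥2); i<j, swap → [2,1,2,1,2,3,2,2]
j→3, i→4; i≥j, return j=3. v = [2,1,2,1,2,3,2,2]

[2,1,2,1,2,3,2,2]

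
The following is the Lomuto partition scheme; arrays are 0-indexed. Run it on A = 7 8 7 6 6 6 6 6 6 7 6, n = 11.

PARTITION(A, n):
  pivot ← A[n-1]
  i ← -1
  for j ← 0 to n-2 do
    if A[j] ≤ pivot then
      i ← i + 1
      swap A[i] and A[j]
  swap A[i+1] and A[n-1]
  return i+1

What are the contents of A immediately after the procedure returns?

6 6 6 6 6 6 6 8 7 7 7

pivot = A[10] = 6; i = -1
j=0: A[0]=7 > 6 → no swap
j=1: A[1]=8 > 6 → no swap
j=2: A[2]=7 > 6 → no swap
j=3: A[3]=6 ≤ 6 → i=0, swap A[0],A[3] → 6 8 7 7 6 6 6 6 6 7 6
j=4: A[4]=6 ≤ 6 → i=1, swap A[1],A[4] → 6 6 7 7 8 6 6 6 6 7 6
j=5: A[5]=6 ≤ 6 → i=2, swap A[2],A[5] → 6 6 6 7 8 7 6 6 6 7 6
j=6: A[6]=6 ≤ 6 → i=3, swap A[3],A[6] → 6 6 6 6 8 7 7 6 6 7 6
j=7: A[7]=6 ≤ 6 → i=4, swap A[4],A[7] → 6 6 6 6 6 7 7 8 6 7 6
j=8: A[8]=6 ≤ 6 → i=5, swap A[5],A[8] → 6 6 6 6 6 6 7 8 7 7 6
j=9: A[9]=7 > 6 → no swap
final swap A[6],A[10] → 6 6 6 6 6 6 6 8 7 7 7; return 6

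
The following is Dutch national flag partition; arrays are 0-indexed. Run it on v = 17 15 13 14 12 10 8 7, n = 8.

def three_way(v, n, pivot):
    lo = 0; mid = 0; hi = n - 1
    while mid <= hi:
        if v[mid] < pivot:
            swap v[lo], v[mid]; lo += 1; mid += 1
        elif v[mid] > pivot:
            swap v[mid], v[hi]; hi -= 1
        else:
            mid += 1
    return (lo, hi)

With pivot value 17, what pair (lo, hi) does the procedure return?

lo=0 mid=0 hi=7
17=17: mid=1
15<17: swap(0,1), lo=1 mid=2 ⇒ 15 17 13 14 12 10 8 7
13<17: swap(1,2), lo=2 mid=3 ⇒ 15 13 17 14 12 10 8 7
14<17: swap(2,3), lo=3 mid=4 ⇒ 15 13 14 17 12 10 8 7
12<17: swap(3,4), lo=4 mid=5 ⇒ 15 13 14 12 17 10 8 7
10<17: swap(4,5), lo=5 mid=6 ⇒ 15 13 14 12 10 17 8 7
8<17: swap(5,6), lo=6 mid=7 ⇒ 15 13 14 12 10 8 17 7
7<17: swap(6,7), lo=7 mid=8 ⇒ 15 13 14 12 10 8 7 17
done. lo=7 hi=7; v=15 13 14 12 10 8 7 17

(7, 7)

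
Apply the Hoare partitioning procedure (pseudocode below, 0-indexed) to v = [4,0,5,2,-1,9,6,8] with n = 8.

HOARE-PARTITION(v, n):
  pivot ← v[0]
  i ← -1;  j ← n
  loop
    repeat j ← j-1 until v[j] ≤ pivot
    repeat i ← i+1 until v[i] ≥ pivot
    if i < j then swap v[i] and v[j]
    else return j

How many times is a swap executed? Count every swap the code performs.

pivot=4
j stops at 4 (-1), i stops at 0 (4); swap ⇒ [-1,0,5,2,4,9,6,8]
j stops at 3 (2), i stops at 2 (5); swap ⇒ [-1,0,2,5,4,9,6,8]
j stops at 2, i stops at 3; i≥j ⇒ return 2. v=[-1,0,2,5,4,9,6,8]

2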